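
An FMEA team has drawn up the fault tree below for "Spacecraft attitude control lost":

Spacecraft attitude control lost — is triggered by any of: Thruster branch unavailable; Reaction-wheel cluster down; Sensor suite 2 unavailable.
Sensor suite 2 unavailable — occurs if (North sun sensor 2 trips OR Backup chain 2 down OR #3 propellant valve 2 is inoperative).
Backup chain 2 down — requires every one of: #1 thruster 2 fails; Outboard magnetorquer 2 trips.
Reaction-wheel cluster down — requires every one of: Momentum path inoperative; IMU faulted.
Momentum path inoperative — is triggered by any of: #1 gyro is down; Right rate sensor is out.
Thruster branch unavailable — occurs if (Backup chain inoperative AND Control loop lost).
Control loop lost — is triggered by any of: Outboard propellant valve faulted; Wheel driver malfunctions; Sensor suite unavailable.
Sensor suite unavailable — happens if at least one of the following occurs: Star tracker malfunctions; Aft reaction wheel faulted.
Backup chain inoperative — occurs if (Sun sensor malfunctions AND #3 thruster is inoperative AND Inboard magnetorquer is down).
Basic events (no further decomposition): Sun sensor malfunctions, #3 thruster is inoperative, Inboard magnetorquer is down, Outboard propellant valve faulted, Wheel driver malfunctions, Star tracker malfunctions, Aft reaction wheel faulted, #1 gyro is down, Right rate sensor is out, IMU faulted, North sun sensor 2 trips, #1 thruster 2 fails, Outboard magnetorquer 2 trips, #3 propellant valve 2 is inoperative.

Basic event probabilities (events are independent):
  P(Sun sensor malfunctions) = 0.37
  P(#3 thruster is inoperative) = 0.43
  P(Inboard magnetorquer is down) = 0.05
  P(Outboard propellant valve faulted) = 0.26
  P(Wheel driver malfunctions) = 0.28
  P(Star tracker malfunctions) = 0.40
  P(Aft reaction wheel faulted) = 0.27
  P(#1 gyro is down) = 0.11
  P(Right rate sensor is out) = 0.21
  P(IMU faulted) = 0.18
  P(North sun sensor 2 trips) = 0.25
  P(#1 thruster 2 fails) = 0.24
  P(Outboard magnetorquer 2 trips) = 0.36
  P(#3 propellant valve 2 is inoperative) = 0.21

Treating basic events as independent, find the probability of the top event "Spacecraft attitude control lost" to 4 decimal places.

0.4907

P(Backup chain inoperative) [AND] = 0.37 × 0.43 × 0.05 = 0.007955
P(Sensor suite unavailable) [OR] = 1 − (1−0.40) × (1−0.27) = 0.562000
P(Control loop lost) [OR] = 1 − (1−0.26) × (1−0.28) × (1−0.562000) = 0.766634
P(Thruster branch unavailable) [AND] = 0.007955 × 0.766634 = 0.006099
P(Momentum path inoperative) [OR] = 1 − (1−0.11) × (1−0.21) = 0.296900
P(Reaction-wheel cluster down) [AND] = 0.296900 × 0.18 = 0.053442
P(Backup chain 2 down) [AND] = 0.24 × 0.36 = 0.086400
P(Sensor suite 2 unavailable) [OR] = 1 − (1−0.25) × (1−0.086400) × (1−0.21) = 0.458692
P(Spacecraft attitude control lost) [OR] = 1 − (1−0.006099) × (1−0.053442) × (1−0.458692) = 0.490746
Rounded to 4 decimal places: P(Spacecraft attitude control lost) ≈ 0.4907.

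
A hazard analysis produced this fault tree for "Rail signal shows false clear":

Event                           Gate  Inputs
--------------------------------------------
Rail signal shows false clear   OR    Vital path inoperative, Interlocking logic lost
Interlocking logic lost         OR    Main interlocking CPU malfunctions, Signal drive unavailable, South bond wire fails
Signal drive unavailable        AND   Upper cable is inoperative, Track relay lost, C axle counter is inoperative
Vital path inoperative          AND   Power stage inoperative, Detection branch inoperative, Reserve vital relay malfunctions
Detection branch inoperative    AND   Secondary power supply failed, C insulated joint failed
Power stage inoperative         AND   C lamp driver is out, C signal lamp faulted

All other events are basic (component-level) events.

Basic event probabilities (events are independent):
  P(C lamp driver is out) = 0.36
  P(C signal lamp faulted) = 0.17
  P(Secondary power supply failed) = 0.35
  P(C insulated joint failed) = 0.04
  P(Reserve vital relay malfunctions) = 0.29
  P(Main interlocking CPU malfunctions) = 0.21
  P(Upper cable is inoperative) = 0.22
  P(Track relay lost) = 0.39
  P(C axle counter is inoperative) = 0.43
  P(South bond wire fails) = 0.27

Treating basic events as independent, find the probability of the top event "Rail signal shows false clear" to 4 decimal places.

P(Power stage inoperative) [AND] = 0.36 × 0.17 = 0.061200
P(Detection branch inoperative) [AND] = 0.35 × 0.04 = 0.014000
P(Vital path inoperative) [AND] = 0.061200 × 0.014000 × 0.29 = 0.000248
P(Signal drive unavailable) [AND] = 0.22 × 0.39 × 0.43 = 0.036894
P(Interlocking logic lost) [OR] = 1 − (1−0.21) × (1−0.036894) × (1−0.27) = 0.444577
P(Rail signal shows false clear) [OR] = 1 − (1−0.000248) × (1−0.444577) = 0.444715
Rounded to 4 decimal places: P(Rail signal shows false clear) ≈ 0.4447.

0.4447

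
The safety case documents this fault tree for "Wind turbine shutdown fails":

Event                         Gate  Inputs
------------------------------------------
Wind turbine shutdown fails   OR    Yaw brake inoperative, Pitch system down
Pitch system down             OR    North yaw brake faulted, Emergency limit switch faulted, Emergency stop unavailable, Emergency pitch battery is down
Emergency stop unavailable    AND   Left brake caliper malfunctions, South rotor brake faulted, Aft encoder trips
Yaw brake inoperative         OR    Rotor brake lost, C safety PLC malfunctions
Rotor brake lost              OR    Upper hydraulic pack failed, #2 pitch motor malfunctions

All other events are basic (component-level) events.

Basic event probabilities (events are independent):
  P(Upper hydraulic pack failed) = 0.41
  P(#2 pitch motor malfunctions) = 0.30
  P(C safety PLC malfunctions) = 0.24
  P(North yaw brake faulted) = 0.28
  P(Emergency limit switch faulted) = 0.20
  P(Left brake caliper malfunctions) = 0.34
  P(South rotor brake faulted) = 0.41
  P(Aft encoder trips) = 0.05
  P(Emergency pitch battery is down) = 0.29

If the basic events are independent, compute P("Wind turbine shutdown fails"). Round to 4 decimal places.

0.8725

P(Rotor brake lost) [OR] = 1 − (1−0.41) × (1−0.30) = 0.587000
P(Yaw brake inoperative) [OR] = 1 − (1−0.587000) × (1−0.24) = 0.686120
P(Emergency stop unavailable) [AND] = 0.34 × 0.41 × 0.05 = 0.006970
P(Pitch system down) [OR] = 1 − (1−0.28) × (1−0.20) × (1−0.006970) × (1−0.29) = 0.593890
P(Wind turbine shutdown fails) [OR] = 1 − (1−0.686120) × (1−0.593890) = 0.872530
Rounded to 4 decimal places: P(Wind turbine shutdown fails) ≈ 0.8725.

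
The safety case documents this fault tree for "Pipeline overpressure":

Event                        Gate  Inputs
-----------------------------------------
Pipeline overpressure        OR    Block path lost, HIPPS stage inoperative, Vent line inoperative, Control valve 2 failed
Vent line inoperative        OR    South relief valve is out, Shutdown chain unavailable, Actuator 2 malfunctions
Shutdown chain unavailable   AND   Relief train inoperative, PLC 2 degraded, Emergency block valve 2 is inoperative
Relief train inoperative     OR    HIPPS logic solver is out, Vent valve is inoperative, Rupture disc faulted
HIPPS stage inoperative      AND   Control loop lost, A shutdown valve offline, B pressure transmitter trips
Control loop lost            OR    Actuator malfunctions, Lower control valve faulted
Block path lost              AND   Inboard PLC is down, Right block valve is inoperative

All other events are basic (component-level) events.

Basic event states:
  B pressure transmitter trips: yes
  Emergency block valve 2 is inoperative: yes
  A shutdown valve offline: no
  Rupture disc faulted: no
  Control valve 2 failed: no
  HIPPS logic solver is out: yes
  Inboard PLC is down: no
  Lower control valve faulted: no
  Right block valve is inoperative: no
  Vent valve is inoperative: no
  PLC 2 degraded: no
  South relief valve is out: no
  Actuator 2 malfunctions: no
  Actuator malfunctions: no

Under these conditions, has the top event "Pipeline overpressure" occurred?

No

Block path lost [AND]: Inboard PLC is down=not, Right block valve is inoperative=not → not all inputs occur → does not occur.
Control loop lost [OR]: Actuator malfunctions=not, Lower control valve faulted=not → no input occurs → does not occur.
HIPPS stage inoperative [AND]: Control loop lost=not, A shutdown valve offline=not, B pressure transmitter trips=occurs → not all inputs occur → does not occur.
Relief train inoperative [OR]: HIPPS logic solver is out=occurs, Vent valve is inoperative=not, Rupture disc faulted=not → at least one input occurs → occurs.
Shutdown chain unavailable [AND]: Relief train inoperative=occurs, PLC 2 degraded=not, Emergency block valve 2 is inoperative=occurs → not all inputs occur → does not occur.
Vent line inoperative [OR]: South relief valve is out=not, Shutdown chain unavailable=not, Actuator 2 malfunctions=not → no input occurs → does not occur.
Pipeline overpressure [OR]: Block path lost=not, HIPPS stage inoperative=not, Vent line inoperative=not, Control valve 2 failed=not → no input occurs → does not occur.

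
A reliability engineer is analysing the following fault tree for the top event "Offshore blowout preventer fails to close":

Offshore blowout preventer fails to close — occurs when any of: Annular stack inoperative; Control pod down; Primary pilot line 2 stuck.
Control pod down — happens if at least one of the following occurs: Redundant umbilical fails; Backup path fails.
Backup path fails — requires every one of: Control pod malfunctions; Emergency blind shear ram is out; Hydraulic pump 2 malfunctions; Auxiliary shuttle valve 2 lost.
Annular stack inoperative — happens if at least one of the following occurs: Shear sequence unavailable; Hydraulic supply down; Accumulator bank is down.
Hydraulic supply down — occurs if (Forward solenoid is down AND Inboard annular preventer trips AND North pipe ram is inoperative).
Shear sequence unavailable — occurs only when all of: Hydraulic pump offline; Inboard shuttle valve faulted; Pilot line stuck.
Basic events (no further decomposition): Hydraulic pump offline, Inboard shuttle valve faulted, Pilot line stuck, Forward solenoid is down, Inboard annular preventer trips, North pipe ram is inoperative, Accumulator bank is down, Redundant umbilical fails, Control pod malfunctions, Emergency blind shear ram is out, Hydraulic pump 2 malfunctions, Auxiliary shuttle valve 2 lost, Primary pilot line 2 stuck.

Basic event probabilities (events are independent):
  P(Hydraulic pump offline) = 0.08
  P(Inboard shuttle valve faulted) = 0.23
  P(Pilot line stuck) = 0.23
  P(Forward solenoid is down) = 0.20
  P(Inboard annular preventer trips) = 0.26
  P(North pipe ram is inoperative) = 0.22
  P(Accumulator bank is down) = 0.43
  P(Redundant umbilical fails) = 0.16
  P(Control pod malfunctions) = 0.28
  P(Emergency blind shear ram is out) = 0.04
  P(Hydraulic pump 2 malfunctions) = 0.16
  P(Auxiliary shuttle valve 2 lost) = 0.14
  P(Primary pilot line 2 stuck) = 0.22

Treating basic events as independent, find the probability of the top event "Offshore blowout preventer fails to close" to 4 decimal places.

P(Shear sequence unavailable) [AND] = 0.08 × 0.23 × 0.23 = 0.004232
P(Hydraulic supply down) [AND] = 0.20 × 0.26 × 0.22 = 0.011440
P(Annular stack inoperative) [OR] = 1 − (1−0.004232) × (1−0.011440) × (1−0.43) = 0.438905
P(Backup path fails) [AND] = 0.28 × 0.04 × 0.16 × 0.14 = 0.000251
P(Control pod down) [OR] = 1 − (1−0.16) × (1−0.000251) = 0.160211
P(Offshore blowout preventer fails to close) [OR] = 1 − (1−0.438905) × (1−0.160211) × (1−0.22) = 0.632463
Rounded to 4 decimal places: P(Offshore blowout preventer fails to close) ≈ 0.6325.

0.6325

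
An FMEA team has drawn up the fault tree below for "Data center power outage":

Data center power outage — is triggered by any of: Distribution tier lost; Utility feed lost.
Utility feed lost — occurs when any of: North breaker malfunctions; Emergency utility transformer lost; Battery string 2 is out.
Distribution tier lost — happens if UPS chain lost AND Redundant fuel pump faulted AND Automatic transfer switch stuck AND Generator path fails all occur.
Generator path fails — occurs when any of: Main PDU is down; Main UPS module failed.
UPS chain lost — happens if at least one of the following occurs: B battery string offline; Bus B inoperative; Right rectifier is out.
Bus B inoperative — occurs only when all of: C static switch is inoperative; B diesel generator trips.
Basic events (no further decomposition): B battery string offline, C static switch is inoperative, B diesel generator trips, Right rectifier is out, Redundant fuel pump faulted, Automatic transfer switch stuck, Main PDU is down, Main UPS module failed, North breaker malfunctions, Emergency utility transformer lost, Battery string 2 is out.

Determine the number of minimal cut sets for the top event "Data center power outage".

9

Bus B inoperative [AND]: one cut set from each child combined → 1 × 1 = 1 cut set(s).
UPS chain lost [OR]: union of children's cut sets → 3 cut set(s).
Generator path fails [OR]: union of children's cut sets → 2 cut set(s).
Distribution tier lost [AND]: one cut set from each child combined → 3 × 1 × 1 × 2 = 6 cut set(s).
Utility feed lost [OR]: union of children's cut sets → 3 cut set(s).
Data center power outage [OR]: union of children's cut sets → 9 cut set(s).
Minimal cut sets: {Automatic transfer switch stuck, B battery string offline, Main PDU is down, Redundant fuel pump faulted}; {Automatic transfer switch stuck, B battery string offline, Main UPS module failed, Redundant fuel pump faulted}; {Automatic transfer switch stuck, B diesel generator trips, C static switch is inoperative, Main PDU is down, Redundant fuel pump faulted}; {Automatic transfer switch stuck, B diesel generator trips, C static switch is inoperative, Main UPS module failed, Redundant fuel pump faulted}; {Automatic transfer switch stuck, Main PDU is down, Redundant fuel pump faulted, Right rectifier is out}; {Automatic transfer switch stuck, Main UPS module failed, Redundant fuel pump faulted, Right rectifier is out}; {North breaker malfunctions}; {Emergency utility transformer lost}; {Battery string 2 is out}.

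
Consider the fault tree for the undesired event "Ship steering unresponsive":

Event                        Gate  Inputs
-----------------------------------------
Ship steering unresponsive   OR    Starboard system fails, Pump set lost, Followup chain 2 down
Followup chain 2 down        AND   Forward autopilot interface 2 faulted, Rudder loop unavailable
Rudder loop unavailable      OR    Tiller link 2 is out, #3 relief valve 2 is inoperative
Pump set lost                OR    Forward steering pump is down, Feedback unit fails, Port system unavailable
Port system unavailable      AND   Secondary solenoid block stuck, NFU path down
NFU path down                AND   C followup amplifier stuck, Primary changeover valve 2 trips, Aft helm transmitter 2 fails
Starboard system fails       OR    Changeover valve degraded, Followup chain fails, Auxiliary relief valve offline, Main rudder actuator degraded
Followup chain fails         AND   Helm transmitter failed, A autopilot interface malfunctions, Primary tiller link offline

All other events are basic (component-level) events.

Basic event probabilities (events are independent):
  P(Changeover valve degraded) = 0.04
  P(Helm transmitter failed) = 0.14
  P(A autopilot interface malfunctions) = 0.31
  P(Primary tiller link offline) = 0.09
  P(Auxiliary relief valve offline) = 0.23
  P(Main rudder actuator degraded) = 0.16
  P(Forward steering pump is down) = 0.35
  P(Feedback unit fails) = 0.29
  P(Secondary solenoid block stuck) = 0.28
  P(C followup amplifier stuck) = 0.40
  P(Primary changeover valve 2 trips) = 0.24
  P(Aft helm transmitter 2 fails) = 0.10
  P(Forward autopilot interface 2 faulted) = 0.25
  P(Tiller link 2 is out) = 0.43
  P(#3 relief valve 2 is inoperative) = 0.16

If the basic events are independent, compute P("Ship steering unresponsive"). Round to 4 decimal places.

0.7524

P(Followup chain fails) [AND] = 0.14 × 0.31 × 0.09 = 0.003906
P(Starboard system fails) [OR] = 1 − (1−0.04) × (1−0.003906) × (1−0.23) × (1−0.16) = 0.381497
P(NFU path down) [AND] = 0.40 × 0.24 × 0.10 = 0.009600
P(Port system unavailable) [AND] = 0.28 × 0.009600 = 0.002688
P(Pump set lost) [OR] = 1 − (1−0.35) × (1−0.29) × (1−0.002688) = 0.539741
P(Rudder loop unavailable) [OR] = 1 − (1−0.43) × (1−0.16) = 0.521200
P(Followup chain 2 down) [AND] = 0.25 × 0.521200 = 0.130300
P(Ship steering unresponsive) [OR] = 1 − (1−0.381497) × (1−0.539741) × (1−0.130300) = 0.752421
Rounded to 4 decimal places: P(Ship steering unresponsive) ≈ 0.7524.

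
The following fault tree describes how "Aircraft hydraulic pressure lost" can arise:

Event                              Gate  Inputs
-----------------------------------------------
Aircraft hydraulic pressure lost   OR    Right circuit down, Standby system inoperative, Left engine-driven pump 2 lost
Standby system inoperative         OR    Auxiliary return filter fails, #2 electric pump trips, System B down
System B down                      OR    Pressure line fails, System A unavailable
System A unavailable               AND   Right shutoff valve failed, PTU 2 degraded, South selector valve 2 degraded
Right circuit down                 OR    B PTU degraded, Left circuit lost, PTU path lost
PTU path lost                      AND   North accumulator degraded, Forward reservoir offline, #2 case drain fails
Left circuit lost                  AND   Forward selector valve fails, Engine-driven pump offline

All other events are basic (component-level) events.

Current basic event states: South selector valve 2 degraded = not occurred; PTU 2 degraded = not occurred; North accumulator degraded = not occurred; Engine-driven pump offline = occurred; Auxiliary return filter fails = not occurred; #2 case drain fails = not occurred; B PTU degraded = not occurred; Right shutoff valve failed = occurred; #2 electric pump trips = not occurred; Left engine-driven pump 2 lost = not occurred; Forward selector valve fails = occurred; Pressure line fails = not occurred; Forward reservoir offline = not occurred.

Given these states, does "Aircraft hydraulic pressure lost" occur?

Yes

Left circuit lost [AND]: Forward selector valve fails=occurs, Engine-driven pump offline=occurs → all inputs occur → occurs.
PTU path lost [AND]: North accumulator degraded=not, Forward reservoir offline=not, #2 case drain fails=not → not all inputs occur → does not occur.
Right circuit down [OR]: B PTU degraded=not, Left circuit lost=occurs, PTU path lost=not → at least one input occurs → occurs.
System A unavailable [AND]: Right shutoff valve failed=occurs, PTU 2 degraded=not, South selector valve 2 degraded=not → not all inputs occur → does not occur.
System B down [OR]: Pressure line fails=not, System A unavailable=not → no input occurs → does not occur.
Standby system inoperative [OR]: Auxiliary return filter fails=not, #2 electric pump trips=not, System B down=not → no input occurs → does not occur.
Aircraft hydraulic pressure lost [OR]: Right circuit down=occurs, Standby system inoperative=not, Left engine-driven pump 2 lost=not → at least one input occurs → occurs.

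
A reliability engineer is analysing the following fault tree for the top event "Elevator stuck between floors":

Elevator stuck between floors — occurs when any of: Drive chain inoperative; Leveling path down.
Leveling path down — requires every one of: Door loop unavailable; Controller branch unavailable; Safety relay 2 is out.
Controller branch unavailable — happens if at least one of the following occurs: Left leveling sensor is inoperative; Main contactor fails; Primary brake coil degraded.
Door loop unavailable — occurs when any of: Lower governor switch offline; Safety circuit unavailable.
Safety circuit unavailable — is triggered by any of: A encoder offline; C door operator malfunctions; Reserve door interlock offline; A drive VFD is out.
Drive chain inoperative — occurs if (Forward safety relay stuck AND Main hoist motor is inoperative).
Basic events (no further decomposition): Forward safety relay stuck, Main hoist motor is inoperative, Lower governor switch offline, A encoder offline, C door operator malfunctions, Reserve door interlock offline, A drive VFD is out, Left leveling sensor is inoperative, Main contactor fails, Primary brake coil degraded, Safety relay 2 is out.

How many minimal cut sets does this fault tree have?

Drive chain inoperative [AND]: one cut set from each child combined → 1 × 1 = 1 cut set(s).
Safety circuit unavailable [OR]: union of children's cut sets → 4 cut set(s).
Door loop unavailable [OR]: union of children's cut sets → 5 cut set(s).
Controller branch unavailable [OR]: union of children's cut sets → 3 cut set(s).
Leveling path down [AND]: one cut set from each child combined → 5 × 3 × 1 = 15 cut set(s).
Elevator stuck between floors [OR]: union of children's cut sets → 16 cut set(s).

16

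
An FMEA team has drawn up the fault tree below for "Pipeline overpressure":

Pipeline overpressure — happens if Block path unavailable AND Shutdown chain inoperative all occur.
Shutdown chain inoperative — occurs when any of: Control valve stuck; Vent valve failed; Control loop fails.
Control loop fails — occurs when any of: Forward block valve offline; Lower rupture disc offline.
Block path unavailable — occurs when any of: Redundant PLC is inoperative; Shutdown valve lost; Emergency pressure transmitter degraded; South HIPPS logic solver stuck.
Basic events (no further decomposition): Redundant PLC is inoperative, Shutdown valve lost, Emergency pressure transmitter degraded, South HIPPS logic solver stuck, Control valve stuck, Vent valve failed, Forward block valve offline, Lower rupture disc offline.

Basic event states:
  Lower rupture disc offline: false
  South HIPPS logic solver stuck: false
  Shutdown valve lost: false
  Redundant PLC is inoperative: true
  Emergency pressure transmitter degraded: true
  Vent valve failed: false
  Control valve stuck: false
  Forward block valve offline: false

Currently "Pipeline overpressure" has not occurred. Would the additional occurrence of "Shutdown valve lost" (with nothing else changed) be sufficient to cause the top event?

No

Counterfactual: set "Shutdown valve lost" to occurred.
Block path unavailable [OR]: Redundant PLC is inoperative=occurs, Shutdown valve lost=occurs, Emergency pressure transmitter degraded=occurs, South HIPPS logic solver stuck=not → at least one input occurs → occurs.
Control loop fails [OR]: Forward block valve offline=not, Lower rupture disc offline=not → no input occurs → does not occur.
Shutdown chain inoperative [OR]: Control valve stuck=not, Vent valve failed=not, Control loop fails=not → no input occurs → does not occur.
Pipeline overpressure [AND]: Block path unavailable=occurs, Shutdown chain inoperative=not → not all inputs occur → does not occur.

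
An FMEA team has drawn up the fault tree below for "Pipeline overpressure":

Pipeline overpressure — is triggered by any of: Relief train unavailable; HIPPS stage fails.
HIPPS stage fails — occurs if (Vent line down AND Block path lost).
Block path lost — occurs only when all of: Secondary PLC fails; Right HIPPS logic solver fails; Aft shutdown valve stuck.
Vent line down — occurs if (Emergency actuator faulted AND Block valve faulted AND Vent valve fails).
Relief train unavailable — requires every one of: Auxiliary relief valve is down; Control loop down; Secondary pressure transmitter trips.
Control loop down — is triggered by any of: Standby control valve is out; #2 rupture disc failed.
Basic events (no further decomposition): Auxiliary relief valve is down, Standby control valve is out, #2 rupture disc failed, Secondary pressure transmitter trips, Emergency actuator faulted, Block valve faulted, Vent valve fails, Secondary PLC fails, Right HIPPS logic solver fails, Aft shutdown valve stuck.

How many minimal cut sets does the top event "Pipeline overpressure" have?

Control loop down [OR]: union of children's cut sets → 2 cut set(s).
Relief train unavailable [AND]: one cut set from each child combined → 1 × 2 × 1 = 2 cut set(s).
Vent line down [AND]: one cut set from each child combined → 1 × 1 × 1 = 1 cut set(s).
Block path lost [AND]: one cut set from each child combined → 1 × 1 × 1 = 1 cut set(s).
HIPPS stage fails [AND]: one cut set from each child combined → 1 × 1 = 1 cut set(s).
Pipeline overpressure [OR]: union of children's cut sets → 3 cut set(s).
Minimal cut sets: {Auxiliary relief valve is down, Secondary pressure transmitter trips, Standby control valve is out}; {#2 rupture disc failed, Auxiliary relief valve is down, Secondary pressure transmitter trips}; {Aft shutdown valve stuck, Block valve faulted, Emergency actuator faulted, Right HIPPS logic solver fails, Secondary PLC fails, Vent valve fails}.

3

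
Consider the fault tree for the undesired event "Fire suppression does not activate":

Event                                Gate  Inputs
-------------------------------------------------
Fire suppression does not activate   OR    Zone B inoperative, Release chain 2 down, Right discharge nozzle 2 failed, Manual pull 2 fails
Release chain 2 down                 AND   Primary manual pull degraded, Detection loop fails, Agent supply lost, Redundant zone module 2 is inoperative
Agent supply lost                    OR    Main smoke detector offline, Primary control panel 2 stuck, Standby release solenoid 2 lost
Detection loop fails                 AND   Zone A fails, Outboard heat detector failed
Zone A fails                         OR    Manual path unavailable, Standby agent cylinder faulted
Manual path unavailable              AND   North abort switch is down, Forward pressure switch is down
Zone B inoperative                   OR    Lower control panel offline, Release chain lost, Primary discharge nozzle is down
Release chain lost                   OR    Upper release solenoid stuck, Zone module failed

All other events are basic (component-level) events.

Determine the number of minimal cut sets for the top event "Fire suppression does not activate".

12

Release chain lost [OR]: union of children's cut sets → 2 cut set(s).
Zone B inoperative [OR]: union of children's cut sets → 4 cut set(s).
Manual path unavailable [AND]: one cut set from each child combined → 1 × 1 = 1 cut set(s).
Zone A fails [OR]: union of children's cut sets → 2 cut set(s).
Detection loop fails [AND]: one cut set from each child combined → 2 × 1 = 2 cut set(s).
Agent supply lost [OR]: union of children's cut sets → 3 cut set(s).
Release chain 2 down [AND]: one cut set from each child combined → 1 × 2 × 3 × 1 = 6 cut set(s).
Fire suppression does not activate [OR]: union of children's cut sets → 12 cut set(s).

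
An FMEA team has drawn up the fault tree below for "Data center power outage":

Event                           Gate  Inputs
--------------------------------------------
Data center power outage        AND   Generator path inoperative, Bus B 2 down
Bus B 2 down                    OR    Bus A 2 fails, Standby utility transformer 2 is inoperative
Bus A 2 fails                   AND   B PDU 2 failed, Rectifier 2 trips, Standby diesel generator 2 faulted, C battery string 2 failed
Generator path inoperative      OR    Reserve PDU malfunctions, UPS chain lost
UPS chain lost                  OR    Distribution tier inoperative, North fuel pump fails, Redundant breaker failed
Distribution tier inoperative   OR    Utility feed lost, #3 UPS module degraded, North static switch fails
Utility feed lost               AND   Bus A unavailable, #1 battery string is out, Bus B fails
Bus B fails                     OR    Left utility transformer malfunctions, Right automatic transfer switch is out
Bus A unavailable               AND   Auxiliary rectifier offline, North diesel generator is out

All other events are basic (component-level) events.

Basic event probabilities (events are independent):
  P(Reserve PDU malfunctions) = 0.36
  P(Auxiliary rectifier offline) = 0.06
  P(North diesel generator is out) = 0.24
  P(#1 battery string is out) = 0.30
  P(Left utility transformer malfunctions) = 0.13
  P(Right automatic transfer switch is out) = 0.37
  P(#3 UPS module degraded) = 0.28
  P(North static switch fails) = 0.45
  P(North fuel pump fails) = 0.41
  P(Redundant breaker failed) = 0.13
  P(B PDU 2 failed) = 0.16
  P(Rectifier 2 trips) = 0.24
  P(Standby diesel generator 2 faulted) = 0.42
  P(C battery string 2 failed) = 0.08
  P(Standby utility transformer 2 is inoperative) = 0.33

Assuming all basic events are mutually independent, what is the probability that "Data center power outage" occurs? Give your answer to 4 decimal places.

0.2879

P(Bus A unavailable) [AND] = 0.06 × 0.24 = 0.014400
P(Bus B fails) [OR] = 1 − (1−0.13) × (1−0.37) = 0.451900
P(Utility feed lost) [AND] = 0.014400 × 0.30 × 0.451900 = 0.001952
P(Distribution tier inoperative) [OR] = 1 − (1−0.001952) × (1−0.28) × (1−0.45) = 0.604773
P(UPS chain lost) [OR] = 1 − (1−0.604773) × (1−0.41) × (1−0.13) = 0.797130
P(Generator path inoperative) [OR] = 1 − (1−0.36) × (1−0.797130) = 0.870163
P(Bus A 2 fails) [AND] = 0.16 × 0.24 × 0.42 × 0.08 = 0.001290
P(Bus B 2 down) [OR] = 1 − (1−0.001290) × (1−0.33) = 0.330864
P(Data center power outage) [AND] = 0.870163 × 0.330864 = 0.287906
Rounded to 4 decimal places: P(Data center power outage) ≈ 0.2879.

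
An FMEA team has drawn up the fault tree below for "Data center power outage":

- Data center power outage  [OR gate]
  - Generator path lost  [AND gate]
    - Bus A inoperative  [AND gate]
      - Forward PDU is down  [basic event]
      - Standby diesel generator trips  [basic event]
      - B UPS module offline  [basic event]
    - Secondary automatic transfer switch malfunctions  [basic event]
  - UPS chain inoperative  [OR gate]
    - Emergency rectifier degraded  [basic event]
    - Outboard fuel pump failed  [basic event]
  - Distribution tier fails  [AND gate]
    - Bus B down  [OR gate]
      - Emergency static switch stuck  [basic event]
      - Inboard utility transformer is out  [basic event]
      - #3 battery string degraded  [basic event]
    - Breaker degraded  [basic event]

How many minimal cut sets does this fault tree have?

6

Bus A inoperative [AND]: one cut set from each child combined → 1 × 1 × 1 = 1 cut set(s).
Generator path lost [AND]: one cut set from each child combined → 1 × 1 = 1 cut set(s).
UPS chain inoperative [OR]: union of children's cut sets → 2 cut set(s).
Bus B down [OR]: union of children's cut sets → 3 cut set(s).
Distribution tier fails [AND]: one cut set from each child combined → 3 × 1 = 3 cut set(s).
Data center power outage [OR]: union of children's cut sets → 6 cut set(s).
Minimal cut sets: {B UPS module offline, Forward PDU is down, Secondary automatic transfer switch malfunctions, Standby diesel generator trips}; {Emergency rectifier degraded}; {Outboard fuel pump failed}; {Breaker degraded, Emergency static switch stuck}; {Breaker degraded, Inboard utility transformer is out}; {#3 battery string degraded, Breaker degraded}.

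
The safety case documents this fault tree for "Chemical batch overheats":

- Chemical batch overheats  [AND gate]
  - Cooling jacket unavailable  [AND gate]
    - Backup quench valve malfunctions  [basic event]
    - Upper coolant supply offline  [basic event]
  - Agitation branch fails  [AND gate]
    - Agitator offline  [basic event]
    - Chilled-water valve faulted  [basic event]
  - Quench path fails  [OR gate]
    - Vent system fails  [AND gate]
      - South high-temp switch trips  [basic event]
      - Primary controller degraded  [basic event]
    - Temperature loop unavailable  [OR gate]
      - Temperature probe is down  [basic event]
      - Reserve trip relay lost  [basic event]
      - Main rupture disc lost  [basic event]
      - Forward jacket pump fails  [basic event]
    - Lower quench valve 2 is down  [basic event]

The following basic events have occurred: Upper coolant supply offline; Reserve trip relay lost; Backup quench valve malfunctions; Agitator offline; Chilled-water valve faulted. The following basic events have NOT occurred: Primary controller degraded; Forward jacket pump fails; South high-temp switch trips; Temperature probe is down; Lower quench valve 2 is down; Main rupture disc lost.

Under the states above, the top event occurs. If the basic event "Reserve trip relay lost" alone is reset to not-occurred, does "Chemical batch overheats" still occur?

No

Counterfactual: set "Reserve trip relay lost" to not occurred.
Cooling jacket unavailable [AND]: Backup quench valve malfunctions=occurs, Upper coolant supply offline=occurs → all inputs occur → occurs.
Agitation branch fails [AND]: Agitator offline=occurs, Chilled-water valve faulted=occurs → all inputs occur → occurs.
Vent system fails [AND]: South high-temp switch trips=not, Primary controller degraded=not → not all inputs occur → does not occur.
Temperature loop unavailable [OR]: Temperature probe is down=not, Reserve trip relay lost=not, Main rupture disc lost=not, Forward jacket pump fails=not → no input occurs → does not occur.
Quench path fails [OR]: Vent system fails=not, Temperature loop unavailable=not, Lower quench valve 2 is down=not → no input occurs → does not occur.
Chemical batch overheats [AND]: Cooling jacket unavailable=occurs, Agitation branch fails=occurs, Quench path fails=not → not all inputs occur → does not occur.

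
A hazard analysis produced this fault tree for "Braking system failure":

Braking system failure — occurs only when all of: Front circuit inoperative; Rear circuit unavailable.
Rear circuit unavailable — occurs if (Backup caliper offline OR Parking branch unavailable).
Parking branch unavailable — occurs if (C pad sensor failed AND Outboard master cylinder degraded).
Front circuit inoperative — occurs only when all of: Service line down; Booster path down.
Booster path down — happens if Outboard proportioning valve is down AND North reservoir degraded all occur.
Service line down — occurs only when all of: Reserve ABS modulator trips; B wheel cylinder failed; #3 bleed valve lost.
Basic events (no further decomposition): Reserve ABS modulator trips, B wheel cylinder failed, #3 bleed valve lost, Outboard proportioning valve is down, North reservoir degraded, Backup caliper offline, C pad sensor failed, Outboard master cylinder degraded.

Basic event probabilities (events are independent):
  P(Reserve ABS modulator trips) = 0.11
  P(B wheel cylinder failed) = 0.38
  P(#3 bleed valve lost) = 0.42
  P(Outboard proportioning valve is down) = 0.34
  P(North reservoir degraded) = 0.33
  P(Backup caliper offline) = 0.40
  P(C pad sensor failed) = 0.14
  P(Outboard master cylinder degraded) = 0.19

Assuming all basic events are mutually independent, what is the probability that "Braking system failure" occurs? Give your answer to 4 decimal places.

P(Service line down) [AND] = 0.11 × 0.38 × 0.42 = 0.017556
P(Booster path down) [AND] = 0.34 × 0.33 = 0.112200
P(Front circuit inoperative) [AND] = 0.017556 × 0.112200 = 0.001970
P(Parking branch unavailable) [AND] = 0.14 × 0.19 = 0.026600
P(Rear circuit unavailable) [OR] = 1 − (1−0.40) × (1−0.026600) = 0.415960
P(Braking system failure) [AND] = 0.001970 × 0.415960 = 0.000819
Rounded to 4 decimal places: P(Braking system failure) ≈ 0.0008.

0.0008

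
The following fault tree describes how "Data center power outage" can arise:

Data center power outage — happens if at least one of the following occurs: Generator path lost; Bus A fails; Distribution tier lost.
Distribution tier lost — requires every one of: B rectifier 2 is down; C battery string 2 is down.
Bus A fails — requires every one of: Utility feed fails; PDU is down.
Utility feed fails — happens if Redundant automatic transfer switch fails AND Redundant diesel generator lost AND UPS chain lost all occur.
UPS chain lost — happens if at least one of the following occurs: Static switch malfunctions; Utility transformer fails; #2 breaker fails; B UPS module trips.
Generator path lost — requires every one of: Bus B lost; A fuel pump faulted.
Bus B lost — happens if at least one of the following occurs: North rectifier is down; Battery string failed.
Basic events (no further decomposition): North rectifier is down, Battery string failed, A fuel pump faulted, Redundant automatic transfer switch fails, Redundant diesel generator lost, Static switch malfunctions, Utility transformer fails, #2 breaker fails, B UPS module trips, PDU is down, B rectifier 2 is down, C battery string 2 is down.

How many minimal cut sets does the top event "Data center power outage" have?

Bus B lost [OR]: union of children's cut sets → 2 cut set(s).
Generator path lost [AND]: one cut set from each child combined → 2 × 1 = 2 cut set(s).
UPS chain lost [OR]: union of children's cut sets → 4 cut set(s).
Utility feed fails [AND]: one cut set from each child combined → 1 × 1 × 4 = 4 cut set(s).
Bus A fails [AND]: one cut set from each child combined → 4 × 1 = 4 cut set(s).
Distribution tier lost [AND]: one cut set from each child combined → 1 × 1 = 1 cut set(s).
Data center power outage [OR]: union of children's cut sets → 7 cut set(s).
Minimal cut sets: {A fuel pump faulted, North rectifier is down}; {A fuel pump faulted, Battery string failed}; {PDU is down, Redundant automatic transfer switch fails, Redundant diesel generator lost, Static switch malfunctions}; {PDU is down, Redundant automatic transfer switch fails, Redundant diesel generator lost, Utility transformer fails}; {#2 breaker fails, PDU is down, Redundant automatic transfer switch fails, Redundant diesel generator lost}; {B UPS module trips, PDU is down, Redundant automatic transfer switch fails, Redundant diesel generator lost}; {B rectifier 2 is down, C battery string 2 is down}.

7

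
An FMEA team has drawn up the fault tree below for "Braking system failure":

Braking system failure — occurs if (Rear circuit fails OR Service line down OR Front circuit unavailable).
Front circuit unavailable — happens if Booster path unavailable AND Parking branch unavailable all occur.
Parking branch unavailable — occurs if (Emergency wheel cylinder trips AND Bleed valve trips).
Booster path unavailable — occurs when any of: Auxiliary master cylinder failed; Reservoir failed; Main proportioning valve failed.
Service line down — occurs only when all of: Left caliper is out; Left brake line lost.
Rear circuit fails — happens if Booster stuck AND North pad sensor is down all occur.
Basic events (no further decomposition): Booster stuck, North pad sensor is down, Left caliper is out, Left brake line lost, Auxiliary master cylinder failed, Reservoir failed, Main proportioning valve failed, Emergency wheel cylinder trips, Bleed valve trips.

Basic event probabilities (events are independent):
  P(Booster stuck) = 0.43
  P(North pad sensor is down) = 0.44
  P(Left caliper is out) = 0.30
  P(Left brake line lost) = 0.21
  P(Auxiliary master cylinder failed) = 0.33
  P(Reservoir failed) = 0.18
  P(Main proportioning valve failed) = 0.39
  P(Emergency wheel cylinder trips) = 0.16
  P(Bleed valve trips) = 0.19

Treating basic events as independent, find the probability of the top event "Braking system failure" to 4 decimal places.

0.2556

P(Rear circuit fails) [AND] = 0.43 × 0.44 = 0.189200
P(Service line down) [AND] = 0.30 × 0.21 = 0.063000
P(Booster path unavailable) [OR] = 1 − (1−0.33) × (1−0.18) × (1−0.39) = 0.664866
P(Parking branch unavailable) [AND] = 0.16 × 0.19 = 0.030400
P(Front circuit unavailable) [AND] = 0.664866 × 0.030400 = 0.020212
P(Braking system failure) [OR] = 1 − (1−0.189200) × (1−0.063000) × (1−0.020212) = 0.255636
Rounded to 4 decimal places: P(Braking system failure) ≈ 0.2556.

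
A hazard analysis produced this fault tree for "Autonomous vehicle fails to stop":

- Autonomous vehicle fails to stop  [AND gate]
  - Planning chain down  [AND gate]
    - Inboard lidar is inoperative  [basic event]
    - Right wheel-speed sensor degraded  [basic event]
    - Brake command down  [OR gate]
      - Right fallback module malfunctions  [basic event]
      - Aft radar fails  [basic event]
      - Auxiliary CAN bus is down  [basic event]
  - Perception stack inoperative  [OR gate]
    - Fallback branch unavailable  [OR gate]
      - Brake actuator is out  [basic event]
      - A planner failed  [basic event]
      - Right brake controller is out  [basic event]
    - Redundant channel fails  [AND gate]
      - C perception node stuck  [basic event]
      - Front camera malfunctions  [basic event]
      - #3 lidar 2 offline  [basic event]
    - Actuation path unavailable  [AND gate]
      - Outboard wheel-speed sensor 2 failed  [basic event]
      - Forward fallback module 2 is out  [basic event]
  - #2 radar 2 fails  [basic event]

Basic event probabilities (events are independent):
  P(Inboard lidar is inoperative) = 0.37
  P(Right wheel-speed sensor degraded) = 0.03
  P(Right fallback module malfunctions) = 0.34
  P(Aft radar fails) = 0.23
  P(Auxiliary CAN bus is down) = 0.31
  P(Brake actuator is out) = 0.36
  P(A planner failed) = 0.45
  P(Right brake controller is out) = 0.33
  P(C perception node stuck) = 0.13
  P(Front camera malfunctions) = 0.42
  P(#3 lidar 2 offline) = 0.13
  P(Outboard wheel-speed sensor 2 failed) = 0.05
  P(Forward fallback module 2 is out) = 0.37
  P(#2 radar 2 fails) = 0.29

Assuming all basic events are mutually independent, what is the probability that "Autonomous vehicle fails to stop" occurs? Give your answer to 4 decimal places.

P(Brake command down) [OR] = 1 − (1−0.34) × (1−0.23) × (1−0.31) = 0.649342
P(Planning chain down) [AND] = 0.37 × 0.03 × 0.649342 = 0.007208
P(Fallback branch unavailable) [OR] = 1 − (1−0.36) × (1−0.45) × (1−0.33) = 0.764160
P(Redundant channel fails) [AND] = 0.13 × 0.42 × 0.13 = 0.007098
P(Actuation path unavailable) [AND] = 0.05 × 0.37 = 0.018500
P(Perception stack inoperative) [OR] = 1 − (1−0.764160) × (1−0.007098) × (1−0.018500) = 0.770166
P(Autonomous vehicle fails to stop) [AND] = 0.007208 × 0.770166 × 0.29 = 0.001610
Rounded to 4 decimal places: P(Autonomous vehicle fails to stop) ≈ 0.0016.

0.0016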